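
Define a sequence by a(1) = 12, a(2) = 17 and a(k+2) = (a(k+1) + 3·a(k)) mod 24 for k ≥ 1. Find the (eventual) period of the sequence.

6

a(1) = 12; a(2) = 17; a(3) = 5; a(4) = 8; a(5) = 23; a(6) = 23; a(7) = 20; a(8) = 17; a(9) = 5.
Since (a(8), a(9)) = (a(2), a(3)) = (17, 5) (two consecutive terms determine the rest), the sequence is eventually periodic: after a pre-period of length 1 it cycles with period 6.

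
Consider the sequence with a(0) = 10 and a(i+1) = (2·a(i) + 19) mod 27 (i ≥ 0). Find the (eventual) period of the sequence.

Listing terms: a(0) = 10; a(1) = 12; a(2) = 16; a(3) = 24; a(4) = 13; a(5) = 18; a(6) = 1; a(7) = 21; a(8) = 7; a(9) = 6; a(10) = 4; a(11) = 0; a(12) = 19; a(13) = 3; a(14) = 25; a(15) = 15; a(16) = 22; a(17) = 9; a(18) = 10.
The sequence repeats with period 18.

18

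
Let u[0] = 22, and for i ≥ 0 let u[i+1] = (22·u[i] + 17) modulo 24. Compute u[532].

We have u[0] = 22; u[1] = 21; u[2] = 23; u[3] = 19; u[4] = 3; u[5] = 11; u[6] = 19.
Since u[6] = u[3] = 19, the sequence is eventually periodic: after a pre-period of length 3 it cycles with period 3.
For i ≥ 3, u[i] depends only on (i - 3) mod 3. (532 - 3) mod 3 = 1, so u[532] = u[4] = 3.

3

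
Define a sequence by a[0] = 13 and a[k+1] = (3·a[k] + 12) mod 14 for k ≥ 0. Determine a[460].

7

Listing terms: a[0] = 13; a[1] = 9; a[2] = 11; a[3] = 3; a[4] = 7; a[5] = 5; a[6] = 13.
Since a[6] = a[0] = 13, the sequence is periodic with period 6.
So a[460] = a[0 + ((460-0) mod 6)] = a[4] = 7.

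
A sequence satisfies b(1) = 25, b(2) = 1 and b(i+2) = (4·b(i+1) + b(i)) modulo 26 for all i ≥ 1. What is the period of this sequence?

Listing terms: b(1) = 25,  b(2) = 1,  b(3) = 3,  b(4) = 13,  b(5) = 3,  b(6) = 25,  b(7) = 25,  b(8) = 21,  b(9) = 5,  b(10) = 15,  b(11) = 13,  b(12) = 15,  b(13) = 21,  b(14) = 21,  b(15) = 1,  b(16) = 25,  b(17) = 23,  b(18) = 13,  b(19) = 23,  b(20) = 1,  b(21) = 1,  b(22) = 5,  b(23) = 21,  b(24) = 11,  b(25) = 13,  b(26) = 11,  b(27) = 5,  b(28) = 5,  b(29) = 25,  b(30) = 1.
The sequence repeats with period 28.

28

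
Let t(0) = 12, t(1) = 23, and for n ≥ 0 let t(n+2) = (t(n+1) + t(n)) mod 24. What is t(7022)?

Listing terms: t(0) = 12, t(1) = 23, t(2) = 11, t(3) = 10, t(4) = 21, t(5) = 7, t(6) = 4, t(7) = 11, t(8) = 15, t(9) = 2, t(10) = 17, t(11) = 19, t(12) = 12, t(13) = 7, t(14) = 19, t(15) = 2, t(16) = 21, t(17) = 23, t(18) = 20, t(19) = 19, t(20) = 15, t(21) = 10, t(22) = 1, t(23) = 11, t(24) = 12, t(25) = 23.
The sequence repeats with period 24.
(7022 - 0) mod 24 = 14, so t(7022) = t(14) = 19.

19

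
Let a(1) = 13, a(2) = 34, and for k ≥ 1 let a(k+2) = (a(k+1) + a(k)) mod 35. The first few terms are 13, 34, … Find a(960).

Listing terms: a(1) = 13; a(2) = 34; a(3) = 12; a(4) = 11; a(5) = 23; a(6) = 34; a(7) = 22; a(8) = 21; a(9) = 8; a(10) = 29; a(11) = 2; a(12) = 31; a(13) = 33; a(14) = 29; a(15) = 27; a(16) = 21; a(17) = 13; a(18) = 34.
The sequence repeats with period 16.
So a(960) = a(1 + ((960-1) mod 16)) = a(16) = 21.

21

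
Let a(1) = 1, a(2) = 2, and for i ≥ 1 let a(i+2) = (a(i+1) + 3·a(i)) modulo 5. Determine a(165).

Listing terms: a(1) = 1; a(2) = 2; a(3) = 0; a(4) = 1; a(5) = 1; a(6) = 4; a(7) = 2; a(8) = 4; a(9) = 0; a(10) = 2; a(11) = 2; a(12) = 3; a(13) = 4; a(14) = 3; a(15) = 0; a(16) = 4; a(17) = 4; a(18) = 1; a(19) = 3; a(20) = 1; a(21) = 0; a(22) = 3; a(23) = 3; a(24) = 2; a(25) = 1; a(26) = 2.
Since (a(25), a(26)) = (a(1), a(2)) = (1, 2) (two consecutive terms determine the rest), the sequence is periodic with period 24.
So a(165) = a(1 + ((165-1) mod 24)) = a(21) = 0.

0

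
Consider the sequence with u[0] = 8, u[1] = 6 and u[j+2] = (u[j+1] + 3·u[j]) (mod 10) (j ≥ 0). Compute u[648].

8

We have u[0] = 8, u[1] = 6, u[2] = 0, u[3] = 8, u[4] = 8, u[5] = 2, u[6] = 6, u[7] = 2, u[8] = 0, u[9] = 6, u[10] = 6, u[11] = 4, u[12] = 2, u[13] = 4, u[14] = 0, u[15] = 2, u[16] = 2, u[17] = 8, u[18] = 4, u[19] = 8, u[20] = 0, u[21] = 4, u[22] = 4, u[23] = 6, u[24] = 8, u[25] = 6.
The sequence repeats with period 24.
(648 - 0) mod 24 = 0, so u[648] = u[0] = 8.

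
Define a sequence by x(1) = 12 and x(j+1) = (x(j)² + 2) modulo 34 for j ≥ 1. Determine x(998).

4

x(1) = 12, x(2) = 10, x(3) = 0, x(4) = 2, x(5) = 6, x(6) = 4, x(7) = 18, x(8) = 20, x(9) = 28, x(10) = 4.
Since x(10) = x(6) = 4, the sequence is eventually periodic: after a pre-period of length 5 it cycles with period 4.
For j ≥ 6, x(j) depends only on (j - 6) mod 4. (998 - 6) mod 4 = 0, so x(998) = x(6) = 4.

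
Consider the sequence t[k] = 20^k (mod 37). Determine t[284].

34

Listing terms: t[0] = 1; t[1] = 20; t[2] = 30; t[3] = 8; t[4] = 12; t[5] = 18; t[6] = 27; t[7] = 22; t[8] = 33; t[9] = 31; t[10] = 28; t[11] = 5; t[12] = 26; t[13] = 2; t[14] = 3; t[15] = 23; t[16] = 16; t[17] = 24; t[18] = 36; t[19] = 17; t[20] = 7; t[21] = 29; t[22] = 25; t[23] = 19; t[24] = 10; t[25] = 15; t[26] = 4; t[27] = 6; t[28] = 9; t[29] = 32; t[30] = 11; t[31] = 35; t[32] = 34; t[33] = 14; t[34] = 21; t[35] = 13; t[36] = 1.
The sequence repeats with period 36.
(284 - 0) mod 36 = 32, so t[284] = t[32] = 34.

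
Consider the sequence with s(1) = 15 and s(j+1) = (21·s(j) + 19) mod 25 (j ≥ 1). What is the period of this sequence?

25

We have s(1) = 15; s(2) = 9; s(3) = 8; s(4) = 12; s(5) = 21; s(6) = 10; s(7) = 4; s(8) = 3; s(9) = 7; s(10) = 16; s(11) = 5; s(12) = 24; s(13) = 23; s(14) = 2; s(15) = 11; s(16) = 0; s(17) = 19; s(18) = 18; s(19) = 22; s(20) = 6; s(21) = 20; s(22) = 14; s(23) = 13; s(24) = 17; s(25) = 1; s(26) = 15.
Since s(26) = s(1) = 15, the sequence is periodic with period 25.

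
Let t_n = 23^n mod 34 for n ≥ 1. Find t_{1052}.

13

Computing terms: t_1 = 23, t_2 = 19, t_3 = 29, t_4 = 21, t_5 = 7, t_6 = 25, t_7 = 31, t_8 = 33, t_9 = 11, t_{10} = 15, t_{11} = 5, t_{12} = 13, t_{13} = 27, t_{14} = 9, t_{15} = 3, t_{16} = 1, t_{17} = 23.
Since t_{17} = t_1 = 23, the sequence is periodic with period 16.
So t_{1052} = t_{1 + ((1052-1) mod 16)} = t_{12} = 13.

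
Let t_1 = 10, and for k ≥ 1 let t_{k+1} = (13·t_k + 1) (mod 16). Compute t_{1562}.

Listing terms: t_1 = 10; t_2 = 3; t_3 = 8; t_4 = 9; t_5 = 6; t_6 = 15; t_7 = 4; t_8 = 5; t_9 = 2; t_{10} = 11; t_{11} = 0; t_{12} = 1; t_{13} = 14; t_{14} = 7; t_{15} = 12; t_{16} = 13; t_{17} = 10.
The sequence repeats with period 16.
(1562 - 1) mod 16 = 9, so t_{1562} = t_{10} = 11.

11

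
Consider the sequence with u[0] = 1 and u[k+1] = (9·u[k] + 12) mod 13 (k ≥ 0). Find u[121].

Listing terms: u[0] = 1, u[1] = 8, u[2] = 6, u[3] = 1.
Since u[3] = u[0] = 1, the sequence is periodic with period 3.
So u[121] = u[0 + ((121-0) mod 3)] = u[1] = 8.

8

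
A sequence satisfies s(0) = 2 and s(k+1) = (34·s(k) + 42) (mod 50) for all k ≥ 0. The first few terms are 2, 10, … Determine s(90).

2

Computing terms: s(0) = 2, s(1) = 10, s(2) = 32, s(3) = 30, s(4) = 12, s(5) = 0, s(6) = 42, s(7) = 20, s(8) = 22, s(9) = 40, s(10) = 2.
The sequence repeats with period 10.
So s(90) = s(0 + ((90-0) mod 10)) = s(0) = 2.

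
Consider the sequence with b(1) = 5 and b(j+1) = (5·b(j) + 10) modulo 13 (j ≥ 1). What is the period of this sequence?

4

Listing terms: b(1) = 5, b(2) = 9, b(3) = 3, b(4) = 12, b(5) = 5.
Since b(5) = b(1) = 5, the sequence is periodic with period 4.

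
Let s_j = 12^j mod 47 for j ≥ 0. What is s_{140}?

We have s_0 = 1,  s_1 = 12,  s_2 = 3,  s_3 = 36,  s_4 = 9,  s_5 = 14,  s_6 = 27,  s_7 = 42,  s_8 = 34,  s_9 = 32,  s_{10} = 8,  s_{11} = 2,  s_{12} = 24,  s_{13} = 6,  s_{14} = 25,  s_{15} = 18,  s_{16} = 28,  s_{17} = 7,  s_{18} = 37,  s_{19} = 21,  s_{20} = 17,  s_{21} = 16,  s_{22} = 4,  s_{23} = 1.
The sequence repeats with period 23.
So s_{140} = s_{0 + ((140-0) mod 23)} = s_2 = 3.

3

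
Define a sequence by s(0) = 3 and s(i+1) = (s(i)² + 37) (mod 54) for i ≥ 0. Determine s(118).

35

Computing terms: s(0) = 3,  s(1) = 46,  s(2) = 47,  s(3) = 32,  s(4) = 35,  s(5) = 20,  s(6) = 5,  s(7) = 8,  s(8) = 47.
Since s(8) = s(2) = 47, the sequence is eventually periodic: after a pre-period of length 2 it cycles with period 6.
For i ≥ 2, s(i) depends only on (i - 2) mod 6. (118 - 2) mod 6 = 2, so s(118) = s(4) = 35.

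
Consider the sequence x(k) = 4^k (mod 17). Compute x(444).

We have x(0) = 1, x(1) = 4, x(2) = 16, x(3) = 13, x(4) = 1.
The sequence repeats with period 4.
So x(444) = x(0 + ((444-0) mod 4)) = x(0) = 1.

1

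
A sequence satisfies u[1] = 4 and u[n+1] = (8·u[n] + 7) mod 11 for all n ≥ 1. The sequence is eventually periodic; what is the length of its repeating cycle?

Listing terms: u[1] = 4,  u[2] = 6,  u[3] = 0,  u[4] = 7,  u[5] = 8,  u[6] = 5,  u[7] = 3,  u[8] = 9,  u[9] = 2,  u[10] = 1,  u[11] = 4.
Since u[11] = u[1] = 4, the sequence is periodic with period 10.

10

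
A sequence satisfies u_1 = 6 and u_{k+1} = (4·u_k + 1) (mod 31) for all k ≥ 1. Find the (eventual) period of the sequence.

5

u_1 = 6,  u_2 = 25,  u_3 = 8,  u_4 = 2,  u_5 = 9,  u_6 = 6.
Since u_6 = u_1 = 6, the sequence is periodic with period 5.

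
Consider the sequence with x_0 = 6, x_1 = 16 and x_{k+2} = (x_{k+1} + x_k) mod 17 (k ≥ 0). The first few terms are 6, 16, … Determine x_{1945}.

16

Computing terms: x_0 = 6,  x_1 = 16,  x_2 = 5,  x_3 = 4,  x_4 = 9,  x_5 = 13,  x_6 = 5,  x_7 = 1,  x_8 = 6,  x_9 = 7,  x_{10} = 13,  x_{11} = 3,  x_{12} = 16,  x_{13} = 2,  x_{14} = 1,  x_{15} = 3,  x_{16} = 4,  x_{17} = 7,  x_{18} = 11,  x_{19} = 1,  x_{20} = 12,  x_{21} = 13,  x_{22} = 8,  x_{23} = 4,  x_{24} = 12,  x_{25} = 16,  x_{26} = 11,  x_{27} = 10,  x_{28} = 4,  x_{29} = 14,  x_{30} = 1,  x_{31} = 15,  x_{32} = 16,  x_{33} = 14,  x_{34} = 13,  x_{35} = 10,  x_{36} = 6,  x_{37} = 16.
Since (x_{36}, x_{37}) = (x_0, x_1) = (6, 16) (two consecutive terms determine the rest), the sequence is periodic with period 36.
(1945 - 0) mod 36 = 1, so x_{1945} = x_1 = 16.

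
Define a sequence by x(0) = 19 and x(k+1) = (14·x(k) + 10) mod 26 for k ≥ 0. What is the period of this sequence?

13

x(0) = 19; x(1) = 16; x(2) = 0; x(3) = 10; x(4) = 20; x(5) = 4; x(6) = 14; x(7) = 24; x(8) = 8; x(9) = 18; x(10) = 2; x(11) = 12; x(12) = 22; x(13) = 6; x(14) = 16.
Since x(14) = x(1) = 16, the sequence is eventually periodic: after a pre-period of length 1 it cycles with period 13.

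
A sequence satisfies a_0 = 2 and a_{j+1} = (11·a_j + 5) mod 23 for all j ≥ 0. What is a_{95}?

We have a_0 = 2, a_1 = 4, a_2 = 3, a_3 = 15, a_4 = 9, a_5 = 12, a_6 = 22, a_7 = 17, a_8 = 8, a_9 = 1, a_{10} = 16, a_{11} = 20, a_{12} = 18, a_{13} = 19, a_{14} = 7, a_{15} = 13, a_{16} = 10, a_{17} = 0, a_{18} = 5, a_{19} = 14, a_{20} = 21, a_{21} = 6, a_{22} = 2.
Since a_{22} = a_0 = 2, the sequence is periodic with period 22.
So a_{95} = a_{0 + ((95-0) mod 22)} = a_7 = 17.

17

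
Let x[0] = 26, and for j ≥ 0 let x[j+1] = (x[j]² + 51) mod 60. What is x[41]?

x[0] = 26, x[1] = 7, x[2] = 40, x[3] = 31, x[4] = 52, x[5] = 55, x[6] = 16, x[7] = 7.
Since x[7] = x[1] = 7, the sequence is eventually periodic: after a pre-period of length 1 it cycles with period 6.
For j ≥ 1, x[j] depends only on (j - 1) mod 6. (41 - 1) mod 6 = 4, so x[41] = x[5] = 55.

55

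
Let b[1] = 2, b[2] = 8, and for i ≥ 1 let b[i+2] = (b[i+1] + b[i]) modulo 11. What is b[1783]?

10

We have b[1] = 2,  b[2] = 8,  b[3] = 10,  b[4] = 7,  b[5] = 6,  b[6] = 2,  b[7] = 8.
The sequence repeats with period 5.
(1783 - 1) mod 5 = 2, so b[1783] = b[3] = 10.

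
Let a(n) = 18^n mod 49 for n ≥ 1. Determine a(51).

a(1) = 18,  a(2) = 30,  a(3) = 1,  a(4) = 18.
The sequence repeats with period 3.
So a(51) = a(1 + ((51-1) mod 3)) = a(3) = 1.

1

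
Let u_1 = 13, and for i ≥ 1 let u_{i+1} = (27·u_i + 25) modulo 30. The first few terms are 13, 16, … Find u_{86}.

16

Computing terms: u_1 = 13,  u_2 = 16,  u_3 = 7,  u_4 = 4,  u_5 = 13.
Since u_5 = u_1 = 13, the sequence is periodic with period 4.
So u_{86} = u_{1 + ((86-1) mod 4)} = u_2 = 16.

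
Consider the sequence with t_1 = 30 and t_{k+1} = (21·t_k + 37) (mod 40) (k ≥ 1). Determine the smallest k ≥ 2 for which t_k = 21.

t_1 = 30, t_2 = 27, t_3 = 4, t_4 = 1, t_5 = 18, t_6 = 15, t_7 = 32, t_8 = 29, t_9 = 6, t_{10} = 3, t_{11} = 20, t_{12} = 17, t_{13} = 34, t_{14} = 31, t_{15} = 8, t_{16} = 5, t_{17} = 22, t_{18} = 19, t_{19} = 36, t_{20} = 33, t_{21} = 10, t_{22} = 7, t_{23} = 24, t_{24} = 21, t_{25} = 38, t_{26} = 35, t_{27} = 12, t_{28} = 9, t_{29} = 26, t_{30} = 23, t_{31} = 0, t_{32} = 37, t_{33} = 14, t_{34} = 11, t_{35} = 28, t_{36} = 25, t_{37} = 2, t_{38} = 39, t_{39} = 16, t_{40} = 13, t_{41} = 30.
The sequence repeats with period 40.
The value 21 first appears (with k ≥ 2) at t_{24}.

24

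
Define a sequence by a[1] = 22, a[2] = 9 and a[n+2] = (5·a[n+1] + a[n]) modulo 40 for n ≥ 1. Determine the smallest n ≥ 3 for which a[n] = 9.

We have a[1] = 22, a[2] = 9, a[3] = 27, a[4] = 24, a[5] = 27, a[6] = 39, a[7] = 22, a[8] = 29, a[9] = 7, a[10] = 24, a[11] = 7, a[12] = 19, a[13] = 22, a[14] = 9.
The sequence repeats with period 12.
The value 9 next appears (with n ≥ 3) at a[14].

14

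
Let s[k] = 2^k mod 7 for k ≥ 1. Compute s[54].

Computing terms: s[1] = 2, s[2] = 4, s[3] = 1, s[4] = 2.
Since s[4] = s[1] = 2, the sequence is periodic with period 3.
So s[54] = s[1 + ((54-1) mod 3)] = s[3] = 1.

1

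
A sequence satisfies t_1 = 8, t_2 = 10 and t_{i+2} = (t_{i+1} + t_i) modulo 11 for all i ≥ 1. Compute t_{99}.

6

Listing terms: t_1 = 8; t_2 = 10; t_3 = 7; t_4 = 6; t_5 = 2; t_6 = 8; t_7 = 10.
The sequence repeats with period 5.
So t_{99} = t_{1 + ((99-1) mod 5)} = t_4 = 6.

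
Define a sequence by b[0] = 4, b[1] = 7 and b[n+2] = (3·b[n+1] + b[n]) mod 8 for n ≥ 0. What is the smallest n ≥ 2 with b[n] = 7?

Computing terms: b[0] = 4; b[1] = 7; b[2] = 1; b[3] = 2; b[4] = 7; b[5] = 7; b[6] = 4; b[7] = 3; b[8] = 5; b[9] = 2; b[10] = 3; b[11] = 3; b[12] = 4; b[13] = 7.
Since (b[12], b[13]) = (b[0], b[1]) = (4, 7) (two consecutive terms determine the rest), the sequence is periodic with period 12.
The value 7 first appears (with n ≥ 2) at b[4].

4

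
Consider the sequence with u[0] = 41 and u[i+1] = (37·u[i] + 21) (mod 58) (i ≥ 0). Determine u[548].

23

Listing terms: u[0] = 41, u[1] = 30, u[2] = 29, u[3] = 50, u[4] = 15, u[5] = 54, u[6] = 47, u[7] = 20, u[8] = 7, u[9] = 48, u[10] = 57, u[11] = 42, u[12] = 9, u[13] = 6, u[14] = 11, u[15] = 22, u[16] = 23, u[17] = 2, u[18] = 37, u[19] = 56, u[20] = 5, u[21] = 32, u[22] = 45, u[23] = 4, u[24] = 53, u[25] = 10, u[26] = 43, u[27] = 46, u[28] = 41.
Since u[28] = u[0] = 41, the sequence is periodic with period 28.
So u[548] = u[0 + ((548-0) mod 28)] = u[16] = 23.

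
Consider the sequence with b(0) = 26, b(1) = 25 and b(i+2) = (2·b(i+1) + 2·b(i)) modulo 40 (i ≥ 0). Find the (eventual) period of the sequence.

24

Computing terms: b(0) = 26; b(1) = 25; b(2) = 22; b(3) = 14; b(4) = 32; b(5) = 12; b(6) = 8; b(7) = 0; b(8) = 16; b(9) = 32; b(10) = 16; b(11) = 16; b(12) = 24; b(13) = 0; b(14) = 8; b(15) = 16; b(16) = 8; b(17) = 8; b(18) = 32; b(19) = 0; b(20) = 24; b(21) = 8; b(22) = 24; b(23) = 24; b(24) = 16; b(25) = 0; b(26) = 32; b(27) = 24; b(28) = 32; b(29) = 32; b(30) = 8; b(31) = 0.
Since (b(30), b(31)) = (b(6), b(7)) = (8, 0) (two consecutive terms determine the rest), the sequence is eventually periodic: after a pre-period of length 6 it cycles with period 24.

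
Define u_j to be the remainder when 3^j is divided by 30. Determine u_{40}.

21

Listing terms: u_0 = 1, u_1 = 3, u_2 = 9, u_3 = 27, u_4 = 21, u_5 = 3.
Since u_5 = u_1 = 3, the sequence is eventually periodic: after a pre-period of length 1 it cycles with period 4.
For j ≥ 1, u_j depends only on (j - 1) mod 4. (40 - 1) mod 4 = 3, so u_{40} = u_4 = 21.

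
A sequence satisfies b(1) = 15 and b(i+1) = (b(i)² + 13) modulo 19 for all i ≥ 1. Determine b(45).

0

b(1) = 15, b(2) = 10, b(3) = 18, b(4) = 14, b(5) = 0, b(6) = 13, b(7) = 11, b(8) = 1, b(9) = 14.
Since b(9) = b(4) = 14, the sequence is eventually periodic: after a pre-period of length 3 it cycles with period 5.
For i ≥ 4, b(i) depends only on (i - 4) mod 5. (45 - 4) mod 5 = 1, so b(45) = b(5) = 0.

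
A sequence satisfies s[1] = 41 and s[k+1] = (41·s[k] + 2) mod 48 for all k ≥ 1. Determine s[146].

3

We have s[1] = 41; s[2] = 3; s[3] = 29; s[4] = 39; s[5] = 17; s[6] = 27; s[7] = 5; s[8] = 15; s[9] = 41.
Since s[9] = s[1] = 41, the sequence is periodic with period 8.
(146 - 1) mod 8 = 1, so s[146] = s[2] = 3.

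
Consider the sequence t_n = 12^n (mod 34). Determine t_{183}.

24

t_1 = 12,  t_2 = 8,  t_3 = 28,  t_4 = 30,  t_5 = 20,  t_6 = 2,  t_7 = 24,  t_8 = 16,  t_9 = 22,  t_{10} = 26,  t_{11} = 6,  t_{12} = 4,  t_{13} = 14,  t_{14} = 32,  t_{15} = 10,  t_{16} = 18,  t_{17} = 12.
Since t_{17} = t_1 = 12, the sequence is periodic with period 16.
(183 - 1) mod 16 = 6, so t_{183} = t_7 = 24.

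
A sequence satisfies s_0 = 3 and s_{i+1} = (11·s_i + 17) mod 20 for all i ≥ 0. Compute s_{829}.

6

Listing terms: s_0 = 3,  s_1 = 10,  s_2 = 7,  s_3 = 14,  s_4 = 11,  s_5 = 18,  s_6 = 15,  s_7 = 2,  s_8 = 19,  s_9 = 6,  s_{10} = 3.
The sequence repeats with period 10.
So s_{829} = s_{0 + ((829-0) mod 10)} = s_9 = 6.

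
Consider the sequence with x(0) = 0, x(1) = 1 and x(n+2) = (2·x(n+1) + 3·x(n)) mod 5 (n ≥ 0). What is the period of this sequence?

4

Computing terms: x(0) = 0,  x(1) = 1,  x(2) = 2,  x(3) = 2,  x(4) = 0,  x(5) = 1.
The sequence repeats with period 4.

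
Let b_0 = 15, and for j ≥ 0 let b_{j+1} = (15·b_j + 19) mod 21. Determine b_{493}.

Computing terms: b_0 = 15, b_1 = 13, b_2 = 4, b_3 = 16, b_4 = 7, b_5 = 19, b_6 = 10, b_7 = 1, b_8 = 13.
Since b_8 = b_1 = 13, the sequence is eventually periodic: after a pre-period of length 1 it cycles with period 7.
For j ≥ 1, b_j depends only on (j - 1) mod 7. (493 - 1) mod 7 = 2, so b_{493} = b_3 = 16.

16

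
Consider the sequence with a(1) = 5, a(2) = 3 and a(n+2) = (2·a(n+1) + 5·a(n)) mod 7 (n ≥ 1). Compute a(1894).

1

Listing terms: a(1) = 5,  a(2) = 3,  a(3) = 3,  a(4) = 0,  a(5) = 1,  a(6) = 2,  a(7) = 2,  a(8) = 0,  a(9) = 3,  a(10) = 6,  a(11) = 6,  a(12) = 0,  a(13) = 2,  a(14) = 4,  a(15) = 4,  a(16) = 0,  a(17) = 6,  a(18) = 5,  a(19) = 5,  a(20) = 0,  a(21) = 4,  a(22) = 1,  a(23) = 1,  a(24) = 0,  a(25) = 5,  a(26) = 3.
Since (a(25), a(26)) = (a(1), a(2)) = (5, 3) (two consecutive terms determine the rest), the sequence is periodic with period 24.
So a(1894) = a(1 + ((1894-1) mod 24)) = a(22) = 1.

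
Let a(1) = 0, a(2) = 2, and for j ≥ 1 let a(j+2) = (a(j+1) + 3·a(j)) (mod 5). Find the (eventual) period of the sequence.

24

We have a(1) = 0,  a(2) = 2,  a(3) = 2,  a(4) = 3,  a(5) = 4,  a(6) = 3,  a(7) = 0,  a(8) = 4,  a(9) = 4,  a(10) = 1,  a(11) = 3,  a(12) = 1,  a(13) = 0,  a(14) = 3,  a(15) = 3,  a(16) = 2,  a(17) = 1,  a(18) = 2,  a(19) = 0,  a(20) = 1,  a(21) = 1,  a(22) = 4,  a(23) = 2,  a(24) = 4,  a(25) = 0,  a(26) = 2.
Since (a(25), a(26)) = (a(1), a(2)) = (0, 2) (two consecutive terms determine the rest), the sequence is periodic with period 24.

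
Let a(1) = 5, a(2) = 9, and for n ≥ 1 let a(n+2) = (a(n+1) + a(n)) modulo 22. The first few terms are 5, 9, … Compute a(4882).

9

We have a(1) = 5; a(2) = 9; a(3) = 14; a(4) = 1; a(5) = 15; a(6) = 16; a(7) = 9; a(8) = 3; a(9) = 12; a(10) = 15; a(11) = 5; a(12) = 20; a(13) = 3; a(14) = 1; a(15) = 4; a(16) = 5; a(17) = 9.
The sequence repeats with period 15.
(4882 - 1) mod 15 = 6, so a(4882) = a(7) = 9.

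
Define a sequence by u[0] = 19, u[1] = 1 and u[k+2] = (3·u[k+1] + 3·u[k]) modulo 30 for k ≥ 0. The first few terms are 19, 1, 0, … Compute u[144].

We have u[0] = 19, u[1] = 1, u[2] = 0, u[3] = 3, u[4] = 9, u[5] = 6, u[6] = 15, u[7] = 3, u[8] = 24, u[9] = 21, u[10] = 15, u[11] = 18, u[12] = 9, u[13] = 21, u[14] = 0, u[15] = 3.
Since (u[14], u[15]) = (u[2], u[3]) = (0, 3) (two consecutive terms determine the rest), the sequence is eventually periodic: after a pre-period of length 2 it cycles with period 12.
For k ≥ 2, u[k] depends only on (k - 2) mod 12. (144 - 2) mod 12 = 10, so u[144] = u[12] = 9.

9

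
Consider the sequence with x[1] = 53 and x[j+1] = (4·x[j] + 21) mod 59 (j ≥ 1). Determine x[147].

We have x[1] = 53; x[2] = 56; x[3] = 9; x[4] = 57; x[5] = 13; x[6] = 14; x[7] = 18; x[8] = 34; x[9] = 39; x[10] = 0; x[11] = 21; x[12] = 46; x[13] = 28; x[14] = 15; x[15] = 22; x[16] = 50; x[17] = 44; x[18] = 20; x[19] = 42; x[20] = 12; x[21] = 10; x[22] = 2; x[23] = 29; x[24] = 19; x[25] = 38; x[26] = 55; x[27] = 5; x[28] = 41; x[29] = 8; x[30] = 53.
The sequence repeats with period 29.
(147 - 1) mod 29 = 1, so x[147] = x[2] = 56.

56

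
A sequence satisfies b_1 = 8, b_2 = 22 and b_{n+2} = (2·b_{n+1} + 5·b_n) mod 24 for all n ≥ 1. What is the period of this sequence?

12

Computing terms: b_1 = 8, b_2 = 22, b_3 = 12, b_4 = 14, b_5 = 16, b_6 = 6, b_7 = 20, b_8 = 22, b_9 = 0, b_{10} = 14, b_{11} = 4, b_{12} = 6, b_{13} = 8, b_{14} = 22.
Since (b_{13}, b_{14}) = (b_1, b_2) = (8, 22) (two consecutive terms determine the rest), the sequence is periodic with period 12.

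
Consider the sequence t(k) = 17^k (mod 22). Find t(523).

Computing terms: t(1) = 17, t(2) = 3, t(3) = 7, t(4) = 9, t(5) = 21, t(6) = 5, t(7) = 19, t(8) = 15, t(9) = 13, t(10) = 1, t(11) = 17.
Since t(11) = t(1) = 17, the sequence is periodic with period 10.
(523 - 1) mod 10 = 2, so t(523) = t(3) = 7.

7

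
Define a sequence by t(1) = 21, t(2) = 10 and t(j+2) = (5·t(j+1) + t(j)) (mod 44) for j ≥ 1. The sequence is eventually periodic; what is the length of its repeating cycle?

t(1) = 21; t(2) = 10; t(3) = 27; t(4) = 13; t(5) = 4; t(6) = 33; t(7) = 37; t(8) = 42; t(9) = 27; t(10) = 1; t(11) = 32; t(12) = 29; t(13) = 1; t(14) = 34; t(15) = 39; t(16) = 9; t(17) = 40; t(18) = 33; t(19) = 29; t(20) = 2; t(21) = 39; t(22) = 21; t(23) = 12; t(24) = 37; t(25) = 21; t(26) = 10.
Since (t(25), t(26)) = (t(1), t(2)) = (21, 10) (two consecutive terms determine the rest), the sequence is periodic with period 24.

24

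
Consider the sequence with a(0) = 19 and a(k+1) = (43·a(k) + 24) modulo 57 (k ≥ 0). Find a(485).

a(0) = 19,  a(1) = 43,  a(2) = 49,  a(3) = 22,  a(4) = 1,  a(5) = 10,  a(6) = 55,  a(7) = 52,  a(8) = 37,  a(9) = 19.
Since a(9) = a(0) = 19, the sequence is periodic with period 9.
(485 - 0) mod 9 = 8, so a(485) = a(8) = 37.

37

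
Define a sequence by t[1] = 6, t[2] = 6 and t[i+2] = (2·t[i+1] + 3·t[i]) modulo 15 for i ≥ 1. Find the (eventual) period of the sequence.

4

We have t[1] = 6; t[2] = 6; t[3] = 0; t[4] = 3; t[5] = 6; t[6] = 6.
Since (t[5], t[6]) = (t[1], t[2]) = (6, 6) (two consecutive terms determine the rest), the sequence is periodic with period 4.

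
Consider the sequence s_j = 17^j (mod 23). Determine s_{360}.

18

We have s_1 = 17, s_2 = 13, s_3 = 14, s_4 = 8, s_5 = 21, s_6 = 12, s_7 = 20, s_8 = 18, s_9 = 7, s_{10} = 4, s_{11} = 22, s_{12} = 6, s_{13} = 10, s_{14} = 9, s_{15} = 15, s_{16} = 2, s_{17} = 11, s_{18} = 3, s_{19} = 5, s_{20} = 16, s_{21} = 19, s_{22} = 1, s_{23} = 17.
Since s_{23} = s_1 = 17, the sequence is periodic with period 22.
(360 - 1) mod 22 = 7, so s_{360} = s_8 = 18.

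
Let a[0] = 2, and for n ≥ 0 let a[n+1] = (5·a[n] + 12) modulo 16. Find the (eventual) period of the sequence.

a[0] = 2; a[1] = 6; a[2] = 10; a[3] = 14; a[4] = 2.
Since a[4] = a[0] = 2, the sequence is periodic with period 4.

4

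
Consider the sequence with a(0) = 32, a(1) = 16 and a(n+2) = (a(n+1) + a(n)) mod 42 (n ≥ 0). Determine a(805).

8

Listing terms: a(0) = 32, a(1) = 16, a(2) = 6, a(3) = 22, a(4) = 28, a(5) = 8, a(6) = 36, a(7) = 2, a(8) = 38, a(9) = 40, a(10) = 36, a(11) = 34, a(12) = 28, a(13) = 20, a(14) = 6, a(15) = 26, a(16) = 32, a(17) = 16.
The sequence repeats with period 16.
(805 - 0) mod 16 = 5, so a(805) = a(5) = 8.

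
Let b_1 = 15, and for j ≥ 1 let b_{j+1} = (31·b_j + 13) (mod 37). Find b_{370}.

34

We have b_1 = 15; b_2 = 34; b_3 = 31; b_4 = 12; b_5 = 15.
The sequence repeats with period 4.
So b_{370} = b_{1 + ((370-1) mod 4)} = b_2 = 34.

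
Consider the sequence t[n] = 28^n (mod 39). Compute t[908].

Computing terms: t[1] = 28,  t[2] = 4,  t[3] = 34,  t[4] = 16,  t[5] = 19,  t[6] = 25,  t[7] = 37,  t[8] = 22,  t[9] = 31,  t[10] = 10,  t[11] = 7,  t[12] = 1,  t[13] = 28.
The sequence repeats with period 12.
So t[908] = t[1 + ((908-1) mod 12)] = t[8] = 22.

22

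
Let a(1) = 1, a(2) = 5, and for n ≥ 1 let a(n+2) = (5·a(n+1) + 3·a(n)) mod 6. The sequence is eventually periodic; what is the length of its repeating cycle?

a(1) = 1,  a(2) = 5,  a(3) = 4,  a(4) = 5,  a(5) = 1,  a(6) = 2,  a(7) = 1,  a(8) = 5.
Since (a(7), a(8)) = (a(1), a(2)) = (1, 5) (two consecutive terms determine the rest), the sequence is periodic with period 6.

6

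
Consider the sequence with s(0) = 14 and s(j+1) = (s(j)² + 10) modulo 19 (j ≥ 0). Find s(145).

s(0) = 14, s(1) = 16, s(2) = 0, s(3) = 10, s(4) = 15, s(5) = 7, s(6) = 2, s(7) = 14.
The sequence repeats with period 7.
(145 - 0) mod 7 = 5, so s(145) = s(5) = 7.

7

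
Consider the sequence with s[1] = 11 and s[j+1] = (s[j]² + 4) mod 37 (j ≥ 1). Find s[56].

4

Computing terms: s[1] = 11, s[2] = 14, s[3] = 15, s[4] = 7, s[5] = 16, s[6] = 1, s[7] = 5, s[8] = 29, s[9] = 31, s[10] = 3, s[11] = 13, s[12] = 25, s[13] = 0, s[14] = 4, s[15] = 20, s[16] = 34, s[17] = 13.
Since s[17] = s[11] = 13, the sequence is eventually periodic: after a pre-period of length 10 it cycles with period 6.
For j ≥ 11, s[j] depends only on (j - 11) mod 6. (56 - 11) mod 6 = 3, so s[56] = s[14] = 4.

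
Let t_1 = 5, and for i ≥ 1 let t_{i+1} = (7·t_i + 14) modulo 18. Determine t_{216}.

9

Computing terms: t_1 = 5; t_2 = 13; t_3 = 15; t_4 = 11; t_5 = 1; t_6 = 3; t_7 = 17; t_8 = 7; t_9 = 9; t_{10} = 5.
Since t_{10} = t_1 = 5, the sequence is periodic with period 9.
(216 - 1) mod 9 = 8, so t_{216} = t_9 = 9.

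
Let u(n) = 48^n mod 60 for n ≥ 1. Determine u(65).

48

We have u(1) = 48,  u(2) = 24,  u(3) = 12,  u(4) = 36,  u(5) = 48.
Since u(5) = u(1) = 48, the sequence is periodic with period 4.
So u(65) = u(1 + ((65-1) mod 4)) = u(1) = 48.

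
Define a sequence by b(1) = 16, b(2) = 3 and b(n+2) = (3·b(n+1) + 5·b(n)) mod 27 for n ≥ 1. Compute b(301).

7

We have b(1) = 16,  b(2) = 3,  b(3) = 8,  b(4) = 12,  b(5) = 22,  b(6) = 18,  b(7) = 2,  b(8) = 15,  b(9) = 1,  b(10) = 24,  b(11) = 23,  b(12) = 0,  b(13) = 7,  b(14) = 21,  b(15) = 17,  b(16) = 21,  b(17) = 13,  b(18) = 9,  b(19) = 11,  b(20) = 24,  b(21) = 19,  b(22) = 15,  b(23) = 5,  b(24) = 9,  b(25) = 25,  b(26) = 12,  b(27) = 26,  b(28) = 3,  b(29) = 4,  b(30) = 0,  b(31) = 20,  b(32) = 6,  b(33) = 10,  b(34) = 6,  b(35) = 14,  b(36) = 18,  b(37) = 16,  b(38) = 3.
Since (b(37), b(38)) = (b(1), b(2)) = (16, 3) (two consecutive terms determine the rest), the sequence is periodic with period 36.
(301 - 1) mod 36 = 12, so b(301) = b(13) = 7.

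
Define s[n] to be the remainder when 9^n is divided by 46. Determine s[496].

s[0] = 1; s[1] = 9; s[2] = 35; s[3] = 39; s[4] = 29; s[5] = 31; s[6] = 3; s[7] = 27; s[8] = 13; s[9] = 25; s[10] = 41; s[11] = 1.
The sequence repeats with period 11.
(496 - 0) mod 11 = 1, so s[496] = s[1] = 9.

9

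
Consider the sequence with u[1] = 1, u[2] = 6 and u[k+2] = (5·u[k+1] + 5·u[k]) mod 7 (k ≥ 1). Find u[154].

Computing terms: u[1] = 1,  u[2] = 6,  u[3] = 0,  u[4] = 2,  u[5] = 3,  u[6] = 4,  u[7] = 0,  u[8] = 6,  u[9] = 2,  u[10] = 5,  u[11] = 0,  u[12] = 4,  u[13] = 6,  u[14] = 1,  u[15] = 0,  u[16] = 5,  u[17] = 4,  u[18] = 3,  u[19] = 0,  u[20] = 1,  u[21] = 5,  u[22] = 2,  u[23] = 0,  u[24] = 3,  u[25] = 1,  u[26] = 6.
The sequence repeats with period 24.
(154 - 1) mod 24 = 9, so u[154] = u[10] = 5.

5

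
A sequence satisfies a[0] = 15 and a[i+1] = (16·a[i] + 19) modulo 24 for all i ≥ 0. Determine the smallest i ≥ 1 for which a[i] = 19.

1

Listing terms: a[0] = 15; a[1] = 19; a[2] = 11; a[3] = 3; a[4] = 19.
Since a[4] = a[1] = 19, the sequence is eventually periodic: after a pre-period of length 1 it cycles with period 3.
The value 19 first appears (with i ≥ 1) at a[1].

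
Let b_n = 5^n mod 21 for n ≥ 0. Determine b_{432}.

1

Listing terms: b_0 = 1,  b_1 = 5,  b_2 = 4,  b_3 = 20,  b_4 = 16,  b_5 = 17,  b_6 = 1.
The sequence repeats with period 6.
(432 - 0) mod 6 = 0, so b_{432} = b_0 = 1.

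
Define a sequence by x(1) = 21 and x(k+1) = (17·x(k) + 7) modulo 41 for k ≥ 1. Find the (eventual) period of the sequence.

40

x(1) = 21, x(2) = 36, x(3) = 4, x(4) = 34, x(5) = 11, x(6) = 30, x(7) = 25, x(8) = 22, x(9) = 12, x(10) = 6, x(11) = 27, x(12) = 15, x(13) = 16, x(14) = 33, x(15) = 35, x(16) = 28, x(17) = 32, x(18) = 18, x(19) = 26, x(20) = 39, x(21) = 14, x(22) = 40, x(23) = 31, x(24) = 1, x(25) = 24, x(26) = 5, x(27) = 10, x(28) = 13, x(29) = 23, x(30) = 29, x(31) = 8, x(32) = 20, x(33) = 19, x(34) = 2, x(35) = 0, x(36) = 7, x(37) = 3, x(38) = 17, x(39) = 9, x(40) = 37, x(41) = 21.
The sequence repeats with period 40.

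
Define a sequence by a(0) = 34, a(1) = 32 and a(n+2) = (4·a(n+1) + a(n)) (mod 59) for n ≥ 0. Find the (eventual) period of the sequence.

a(0) = 34; a(1) = 32; a(2) = 44; a(3) = 31; a(4) = 50; a(5) = 54; a(6) = 30; a(7) = 56; a(8) = 18; a(9) = 10; a(10) = 58; a(11) = 6; a(12) = 23; a(13) = 39; a(14) = 2; a(15) = 47; a(16) = 13; a(17) = 40; a(18) = 55; a(19) = 24; a(20) = 33; a(21) = 38; a(22) = 8; a(23) = 11; a(24) = 52; a(25) = 42; a(26) = 43; a(27) = 37; a(28) = 14; a(29) = 34; a(30) = 32.
The sequence repeats with period 29.

29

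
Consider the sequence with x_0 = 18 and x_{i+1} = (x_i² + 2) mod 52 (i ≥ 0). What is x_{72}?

6

Computing terms: x_0 = 18; x_1 = 14; x_2 = 42; x_3 = 50; x_4 = 6; x_5 = 38; x_6 = 42.
Since x_6 = x_2 = 42, the sequence is eventually periodic: after a pre-period of length 2 it cycles with period 4.
For i ≥ 2, x_i depends only on (i - 2) mod 4. (72 - 2) mod 4 = 2, so x_{72} = x_4 = 6.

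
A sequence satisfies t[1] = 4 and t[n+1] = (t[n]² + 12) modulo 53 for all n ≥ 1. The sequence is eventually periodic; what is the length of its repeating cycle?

5

Listing terms: t[1] = 4,  t[2] = 28,  t[3] = 1,  t[4] = 13,  t[5] = 22,  t[6] = 19,  t[7] = 2,  t[8] = 16,  t[9] = 3,  t[10] = 21,  t[11] = 29,  t[12] = 5,  t[13] = 37,  t[14] = 3.
Since t[14] = t[9] = 3, the sequence is eventually periodic: after a pre-period of length 8 it cycles with period 5.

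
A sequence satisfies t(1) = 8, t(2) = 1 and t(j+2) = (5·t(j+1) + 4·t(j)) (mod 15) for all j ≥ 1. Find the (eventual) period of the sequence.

Listing terms: t(1) = 8; t(2) = 1; t(3) = 7; t(4) = 9; t(5) = 13; t(6) = 11; t(7) = 2; t(8) = 9; t(9) = 8; t(10) = 1.
The sequence repeats with period 8.

8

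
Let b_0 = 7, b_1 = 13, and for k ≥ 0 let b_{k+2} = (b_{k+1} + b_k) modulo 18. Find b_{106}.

Computing terms: b_0 = 7; b_1 = 13; b_2 = 2; b_3 = 15; b_4 = 17; b_5 = 14; b_6 = 13; b_7 = 9; b_8 = 4; b_9 = 13; b_{10} = 17; b_{11} = 12; b_{12} = 11; b_{13} = 5; b_{14} = 16; b_{15} = 3; b_{16} = 1; b_{17} = 4; b_{18} = 5; b_{19} = 9; b_{20} = 14; b_{21} = 5; b_{22} = 1; b_{23} = 6; b_{24} = 7; b_{25} = 13.
Since (b_{24}, b_{25}) = (b_0, b_1) = (7, 13) (two consecutive terms determine the rest), the sequence is periodic with period 24.
(106 - 0) mod 24 = 10, so b_{106} = b_{10} = 17.

17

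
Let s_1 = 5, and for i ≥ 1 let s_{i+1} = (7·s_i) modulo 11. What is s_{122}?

2

We have s_1 = 5,  s_2 = 2,  s_3 = 3,  s_4 = 10,  s_5 = 4,  s_6 = 6,  s_7 = 9,  s_8 = 8,  s_9 = 1,  s_{10} = 7,  s_{11} = 5.
The sequence repeats with period 10.
(122 - 1) mod 10 = 1, so s_{122} = s_2 = 2.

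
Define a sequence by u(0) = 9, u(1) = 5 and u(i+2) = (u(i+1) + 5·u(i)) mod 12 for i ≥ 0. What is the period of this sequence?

We have u(0) = 9, u(1) = 5, u(2) = 2, u(3) = 3, u(4) = 1, u(5) = 4, u(6) = 9, u(7) = 5.
The sequence repeats with period 6.

6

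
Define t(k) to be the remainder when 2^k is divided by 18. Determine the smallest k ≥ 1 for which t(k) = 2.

1

Computing terms: t(0) = 1, t(1) = 2, t(2) = 4, t(3) = 8, t(4) = 16, t(5) = 14, t(6) = 10, t(7) = 2.
Since t(7) = t(1) = 2, the sequence is eventually periodic: after a pre-period of length 1 it cycles with period 6.
The value 2 first appears (with k ≥ 1) at t(1).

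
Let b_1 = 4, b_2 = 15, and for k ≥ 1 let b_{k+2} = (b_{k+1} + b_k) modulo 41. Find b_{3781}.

37

b_1 = 4; b_2 = 15; b_3 = 19; b_4 = 34; b_5 = 12; b_6 = 5; b_7 = 17; b_8 = 22; b_9 = 39; b_{10} = 20; b_{11} = 18; b_{12} = 38; b_{13} = 15; b_{14} = 12; b_{15} = 27; b_{16} = 39; b_{17} = 25; b_{18} = 23; b_{19} = 7; b_{20} = 30; b_{21} = 37; b_{22} = 26; b_{23} = 22; b_{24} = 7; b_{25} = 29; b_{26} = 36; b_{27} = 24; b_{28} = 19; b_{29} = 2; b_{30} = 21; b_{31} = 23; b_{32} = 3; b_{33} = 26; b_{34} = 29; b_{35} = 14; b_{36} = 2; b_{37} = 16; b_{38} = 18; b_{39} = 34; b_{40} = 11; b_{41} = 4; b_{42} = 15.
Since (b_{41}, b_{42}) = (b_1, b_2) = (4, 15) (two consecutive terms determine the rest), the sequence is periodic with period 40.
So b_{3781} = b_{1 + ((3781-1) mod 40)} = b_{21} = 37.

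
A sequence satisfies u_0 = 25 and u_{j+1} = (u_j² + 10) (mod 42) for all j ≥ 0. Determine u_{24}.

Listing terms: u_0 = 25; u_1 = 5; u_2 = 35; u_3 = 17; u_4 = 5.
Since u_4 = u_1 = 5, the sequence is eventually periodic: after a pre-period of length 1 it cycles with period 3.
For j ≥ 1, u_j depends only on (j - 1) mod 3. (24 - 1) mod 3 = 2, so u_{24} = u_3 = 17.

17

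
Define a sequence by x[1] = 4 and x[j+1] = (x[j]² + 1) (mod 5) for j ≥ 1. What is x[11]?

2

x[1] = 4; x[2] = 2; x[3] = 0; x[4] = 1; x[5] = 2.
Since x[5] = x[2] = 2, the sequence is eventually periodic: after a pre-period of length 1 it cycles with period 3.
For j ≥ 2, x[j] depends only on (j - 2) mod 3. (11 - 2) mod 3 = 0, so x[11] = x[2] = 2.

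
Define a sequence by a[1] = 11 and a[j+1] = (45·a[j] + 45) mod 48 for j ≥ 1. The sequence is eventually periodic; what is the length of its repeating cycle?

16

a[1] = 11,  a[2] = 12,  a[3] = 9,  a[4] = 18,  a[5] = 39,  a[6] = 24,  a[7] = 21,  a[8] = 30,  a[9] = 3,  a[10] = 36,  a[11] = 33,  a[12] = 42,  a[13] = 15,  a[14] = 0,  a[15] = 45,  a[16] = 6,  a[17] = 27,  a[18] = 12.
Since a[18] = a[2] = 12, the sequence is eventually periodic: after a pre-period of length 1 it cycles with period 16.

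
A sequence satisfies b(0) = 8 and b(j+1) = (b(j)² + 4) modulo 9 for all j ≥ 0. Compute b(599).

We have b(0) = 8,  b(1) = 5,  b(2) = 2,  b(3) = 8.
Since b(3) = b(0) = 8, the sequence is periodic with period 3.
(599 - 0) mod 3 = 2, so b(599) = b(2) = 2.

2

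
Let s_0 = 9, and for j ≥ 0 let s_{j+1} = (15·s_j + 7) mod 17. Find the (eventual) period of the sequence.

8

We have s_0 = 9,  s_1 = 6,  s_2 = 12,  s_3 = 0,  s_4 = 7,  s_5 = 10,  s_6 = 4,  s_7 = 16,  s_8 = 9.
The sequence repeats with period 8.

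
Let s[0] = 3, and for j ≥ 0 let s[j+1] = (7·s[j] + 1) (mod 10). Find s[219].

s[0] = 3,  s[1] = 2,  s[2] = 5,  s[3] = 6,  s[4] = 3.
The sequence repeats with period 4.
(219 - 0) mod 4 = 3, so s[219] = s[3] = 6.

6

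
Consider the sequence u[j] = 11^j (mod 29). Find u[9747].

Listing terms: u[1] = 11, u[2] = 5, u[3] = 26, u[4] = 25, u[5] = 14, u[6] = 9, u[7] = 12, u[8] = 16, u[9] = 2, u[10] = 22, u[11] = 10, u[12] = 23, u[13] = 21, u[14] = 28, u[15] = 18, u[16] = 24, u[17] = 3, u[18] = 4, u[19] = 15, u[20] = 20, u[21] = 17, u[22] = 13, u[23] = 27, u[24] = 7, u[25] = 19, u[26] = 6, u[27] = 8, u[28] = 1, u[29] = 11.
The sequence repeats with period 28.
(9747 - 1) mod 28 = 2, so u[9747] = u[3] = 26.

26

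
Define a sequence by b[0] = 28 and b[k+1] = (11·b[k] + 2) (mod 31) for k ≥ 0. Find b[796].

12

b[0] = 28, b[1] = 0, b[2] = 2, b[3] = 24, b[4] = 18, b[5] = 14, b[6] = 1, b[7] = 13, b[8] = 21, b[9] = 16, b[10] = 23, b[11] = 7, b[12] = 17, b[13] = 3, b[14] = 4, b[15] = 15, b[16] = 12, b[17] = 10, b[18] = 19, b[19] = 25, b[20] = 29, b[21] = 11, b[22] = 30, b[23] = 22, b[24] = 27, b[25] = 20, b[26] = 5, b[27] = 26, b[28] = 9, b[29] = 8, b[30] = 28.
The sequence repeats with period 30.
So b[796] = b[0 + ((796-0) mod 30)] = b[16] = 12.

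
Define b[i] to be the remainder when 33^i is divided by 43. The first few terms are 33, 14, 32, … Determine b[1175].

We have b[1] = 33,  b[2] = 14,  b[3] = 32,  b[4] = 24,  b[5] = 18,  b[6] = 35,  b[7] = 37,  b[8] = 17,  b[9] = 2,  b[10] = 23,  b[11] = 28,  b[12] = 21,  b[13] = 5,  b[14] = 36,  b[15] = 27,  b[16] = 31,  b[17] = 34,  b[18] = 4,  b[19] = 3,  b[20] = 13,  b[21] = 42,  b[22] = 10,  b[23] = 29,  b[24] = 11,  b[25] = 19,  b[26] = 25,  b[27] = 8,  b[28] = 6,  b[29] = 26,  b[30] = 41,  b[31] = 20,  b[32] = 15,  b[33] = 22,  b[34] = 38,  b[35] = 7,  b[36] = 16,  b[37] = 12,  b[38] = 9,  b[39] = 39,  b[40] = 40,  b[41] = 30,  b[42] = 1,  b[43] = 33.
Since b[43] = b[1] = 33, the sequence is periodic with period 42.
(1175 - 1) mod 42 = 40, so b[1175] = b[41] = 30.

30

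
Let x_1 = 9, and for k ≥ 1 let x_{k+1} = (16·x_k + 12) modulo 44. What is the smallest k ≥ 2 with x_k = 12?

Listing terms: x_1 = 9; x_2 = 24; x_3 = 0; x_4 = 12; x_5 = 28; x_6 = 20; x_7 = 24.
Since x_7 = x_2 = 24, the sequence is eventually periodic: after a pre-period of length 1 it cycles with period 5.
The value 12 first appears (with k ≥ 2) at x_4.

4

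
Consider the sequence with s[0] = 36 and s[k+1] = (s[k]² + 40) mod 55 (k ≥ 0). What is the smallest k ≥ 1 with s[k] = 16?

We have s[0] = 36; s[1] = 16; s[2] = 21; s[3] = 41; s[4] = 16.
Since s[4] = s[1] = 16, the sequence is eventually periodic: after a pre-period of length 1 it cycles with period 3.
The value 16 first appears (with k ≥ 1) at s[1].

1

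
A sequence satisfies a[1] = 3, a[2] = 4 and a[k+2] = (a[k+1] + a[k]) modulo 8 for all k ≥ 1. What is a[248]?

4

We have a[1] = 3, a[2] = 4, a[3] = 7, a[4] = 3, a[5] = 2, a[6] = 5, a[7] = 7, a[8] = 4, a[9] = 3, a[10] = 7, a[11] = 2, a[12] = 1, a[13] = 3, a[14] = 4.
The sequence repeats with period 12.
(248 - 1) mod 12 = 7, so a[248] = a[8] = 4.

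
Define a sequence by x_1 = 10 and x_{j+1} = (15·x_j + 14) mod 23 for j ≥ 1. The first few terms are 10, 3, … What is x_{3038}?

3

We have x_1 = 10; x_2 = 3; x_3 = 13; x_4 = 2; x_5 = 21; x_6 = 7; x_7 = 4; x_8 = 5; x_9 = 20; x_{10} = 15; x_{11} = 9; x_{12} = 11; x_{13} = 18; x_{14} = 8; x_{15} = 19; x_{16} = 0; x_{17} = 14; x_{18} = 17; x_{19} = 16; x_{20} = 1; x_{21} = 6; x_{22} = 12; x_{23} = 10.
Since x_{23} = x_1 = 10, the sequence is periodic with period 22.
(3038 - 1) mod 22 = 1, so x_{3038} = x_2 = 3.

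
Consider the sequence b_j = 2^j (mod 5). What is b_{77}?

Listing terms: b_1 = 2, b_2 = 4, b_3 = 3, b_4 = 1, b_5 = 2.
The sequence repeats with period 4.
(77 - 1) mod 4 = 0, so b_{77} = b_1 = 2.

2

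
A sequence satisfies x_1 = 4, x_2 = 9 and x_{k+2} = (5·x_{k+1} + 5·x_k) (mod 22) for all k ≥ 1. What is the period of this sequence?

30

Listing terms: x_1 = 4,  x_2 = 9,  x_3 = 21,  x_4 = 18,  x_5 = 19,  x_6 = 9,  x_7 = 8,  x_8 = 19,  x_9 = 3,  x_{10} = 0,  x_{11} = 15,  x_{12} = 9,  x_{13} = 10,  x_{14} = 7,  x_{15} = 19,  x_{16} = 20,  x_{17} = 19,  x_{18} = 19,  x_{19} = 14,  x_{20} = 11,  x_{21} = 15,  x_{22} = 20,  x_{23} = 21,  x_{24} = 7,  x_{25} = 8,  x_{26} = 9,  x_{27} = 19,  x_{28} = 8,  x_{29} = 3,  x_{30} = 11,  x_{31} = 4,  x_{32} = 9.
The sequence repeats with period 30.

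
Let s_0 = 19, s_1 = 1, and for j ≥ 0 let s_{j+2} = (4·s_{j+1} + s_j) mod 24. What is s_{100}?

We have s_0 = 19; s_1 = 1; s_2 = 23; s_3 = 21; s_4 = 11; s_5 = 17; s_6 = 7; s_7 = 21; s_8 = 19; s_9 = 1.
Since (s_8, s_9) = (s_0, s_1) = (19, 1) (two consecutive terms determine the rest), the sequence is periodic with period 8.
(100 - 0) mod 8 = 4, so s_{100} = s_4 = 11.

11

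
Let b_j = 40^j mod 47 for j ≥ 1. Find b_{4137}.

Listing terms: b_1 = 40; b_2 = 2; b_3 = 33; b_4 = 4; b_5 = 19; b_6 = 8; b_7 = 38; b_8 = 16; b_9 = 29; b_{10} = 32; b_{11} = 11; b_{12} = 17; b_{13} = 22; b_{14} = 34; b_{15} = 44; b_{16} = 21; b_{17} = 41; b_{18} = 42; b_{19} = 35; b_{20} = 37; b_{21} = 23; b_{22} = 27; b_{23} = 46; b_{24} = 7; b_{25} = 45; b_{26} = 14; b_{27} = 43; b_{28} = 28; b_{29} = 39; b_{30} = 9; b_{31} = 31; b_{32} = 18; b_{33} = 15; b_{34} = 36; b_{35} = 30; b_{36} = 25; b_{37} = 13; b_{38} = 3; b_{39} = 26; b_{40} = 6; b_{41} = 5; b_{42} = 12; b_{43} = 10; b_{44} = 24; b_{45} = 20; b_{46} = 1; b_{47} = 40.
The sequence repeats with period 46.
So b_{4137} = b_{1 + ((4137-1) mod 46)} = b_{43} = 10.

10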